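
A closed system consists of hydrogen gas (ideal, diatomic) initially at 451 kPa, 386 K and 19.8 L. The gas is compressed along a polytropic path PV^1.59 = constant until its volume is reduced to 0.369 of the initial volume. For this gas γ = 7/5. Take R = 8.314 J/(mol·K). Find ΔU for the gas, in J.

n = P₁V₁/(RT₁) = 451×19.8/(8.314×386) = 2.78 mol.
Polytropic n=1.59: T₂ = T₁(V₁/V₂)^(n−1) = 386×(2.71)^0.59 = 695 K; P₂ = P₁(V₁/V₂)^n = 2200 kPa.
For an ideal gas ΔU = nCvΔT with Cv = (5/2)R = 20.8 J/(mol·K).
ΔU = 2.78×20.8×(695−386) = 17900 J.

17900 J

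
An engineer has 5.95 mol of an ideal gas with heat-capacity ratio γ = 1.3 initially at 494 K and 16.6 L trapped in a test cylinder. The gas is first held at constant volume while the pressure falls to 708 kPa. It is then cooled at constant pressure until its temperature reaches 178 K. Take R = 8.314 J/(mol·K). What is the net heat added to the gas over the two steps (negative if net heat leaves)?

-55100 J

P₁ = nRT₁/V₁ = 5.95×8.314×494/16.6 = 1470 kPa.
Step 1 — Isochoric: V stays 16.6 L; P/T = const ⇒ T₂ = 238 K, P₂ = 708 kPa.
W = 0 (no volume change).
ΔU = nCvΔT = 5.95×27.7×(238−494) = -42300 J.
Q = ΔU = -42300 J.
State after step 1: P = 708 kPa, V = 16.6 L, T = 238 K.
Step 2 — Isobaric: P stays 708 kPa; V/T = const ⇒ T₂ = 178 K, V₂ = 12.4 L.
W = PΔV = 708×(12.4−16.6) kPa·L = -2950 J.
ΔU = nCvΔT = 5.95×27.7×(178−238) = -9820 J.
Q = ΔU + W = nCpΔT = -12800 J.
Net over both steps: W = -2950 J, Q = -55100 J, ΔU = -52100 J.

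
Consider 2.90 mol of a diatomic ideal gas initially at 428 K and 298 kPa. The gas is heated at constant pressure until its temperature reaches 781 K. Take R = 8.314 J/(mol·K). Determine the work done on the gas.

-8510 J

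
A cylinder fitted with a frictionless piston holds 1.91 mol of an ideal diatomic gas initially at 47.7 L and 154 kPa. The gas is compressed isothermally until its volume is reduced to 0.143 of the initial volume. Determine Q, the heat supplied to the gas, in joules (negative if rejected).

-14300 J

T₁ = P₁V₁/(nR) = 154×47.7/(1.91×8.314) = 463 K.
Isothermal: T stays 463 K; PV = const ⇒ V₂ = 6.82 L, P₂ = 1080 kPa.
ΔU = 0 (ideal gas, T constant).
W = nRT ln(V₂/V₁) = 1.91×8.314×463×ln(0.143) = -14300 J.
Q = ΔU + W = -14300 J.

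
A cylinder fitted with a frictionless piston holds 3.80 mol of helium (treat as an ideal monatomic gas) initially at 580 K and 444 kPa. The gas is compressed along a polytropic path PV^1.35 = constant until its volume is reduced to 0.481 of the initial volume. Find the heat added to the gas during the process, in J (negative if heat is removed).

V₁ = nRT₁/P₁ = 3.80×8.314×580/444 = 41.3 L.
Polytropic n=1.35: T₂ = T₁(V₁/V₂)^(n−1) = 580×(2.08)^0.35 = 749 K; P₂ = P₁(V₁/V₂)^n = 1190 kPa.
W = (P₁V₁−P₂V₂)/(n−1) = (444×41.3−1190×19.9)/0.35 = -15300 J.
ΔU = nCvΔT = 3.80×12.5×(749−580) = 8020 J.
Q = ΔU + W = -7260 J.

-7260 J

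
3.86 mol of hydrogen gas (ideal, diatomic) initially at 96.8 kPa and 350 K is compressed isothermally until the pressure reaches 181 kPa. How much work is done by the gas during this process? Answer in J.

V₁ = nRT₁/P₁ = 3.86×8.314×350/96.8 = 116 L.
Isothermal: T stays 350 K; PV = const ⇒ V₂ = 62.1 L, P₂ = 181 kPa.
W = nRT ln(V₂/V₁) = 3.86×8.314×350×ln(0.535) = -7030 J.

-7030 J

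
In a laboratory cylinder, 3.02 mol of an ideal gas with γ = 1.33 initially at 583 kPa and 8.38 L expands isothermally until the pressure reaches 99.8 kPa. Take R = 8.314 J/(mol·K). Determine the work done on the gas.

T₁ = P₁V₁/(nR) = 583×8.38/(3.02×8.314) = 195 K.
Isothermal: T stays 195 K; PV = const ⇒ V₂ = 49.0 L, P₂ = 99.8 kPa.
W = nRT ln(V₂/V₁) = 3.02×8.314×195×ln(5.84) = 8620 J.
Work done on the gas = −W_by = -8620 J.

-8620 J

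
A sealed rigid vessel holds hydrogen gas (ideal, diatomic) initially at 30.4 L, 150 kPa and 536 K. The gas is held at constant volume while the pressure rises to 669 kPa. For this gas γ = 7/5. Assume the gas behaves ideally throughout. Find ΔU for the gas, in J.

39400 J

n = P₁V₁/(RT₁) = 150×30.4/(8.314×536) = 1.02 mol.
Isochoric: V stays 30.4 L; P/T = const ⇒ T₂ = 2390 K, P₂ = 669 kPa.
For an ideal gas ΔU = nCvΔT with Cv = (5/2)R = 20.8 J/(mol·K).
ΔU = 1.02×20.8×(2390−536) = 39400 J.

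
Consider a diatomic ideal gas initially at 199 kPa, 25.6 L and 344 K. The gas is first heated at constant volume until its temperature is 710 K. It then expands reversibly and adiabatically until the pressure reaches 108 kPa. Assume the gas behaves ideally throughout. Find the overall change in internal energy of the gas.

5210 J

n = P₁V₁/(RT₁) = 199×25.6/(8.314×344) = 1.78 mol.
Step 1 — Isochoric: V stays 25.6 L; P/T = const ⇒ T₂ = 710 K, P₂ = 411 kPa.
W = 0 (no volume change).
ΔU = nCvΔT = 1.78×20.8×(710−344) = 13600 J.
Q = ΔU = 13600 J.
State after step 1: P = 411 kPa, V = 25.6 L, T = 710 K.
Step 2 — Adiabatic: T₂/T₁ = (P₂/P₁)^((γ−1)/γ) ⇒ T₂ = 710×(0.263)^0.286 = 485 K; V₂ = 66.5 L.
ΔU = nCvΔT = 1.78×20.8×(485−710) = -8340 J.
Q = 0 for an adiabatic process, so W = −ΔU = 8340 J.
Net over both steps: W = 8340 J, Q = 13600 J, ΔU = 5210 J.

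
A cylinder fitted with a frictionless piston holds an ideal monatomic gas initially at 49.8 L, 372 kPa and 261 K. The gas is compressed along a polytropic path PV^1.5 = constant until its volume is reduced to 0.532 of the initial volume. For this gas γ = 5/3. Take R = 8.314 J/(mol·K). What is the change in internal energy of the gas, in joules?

10300 J

n = P₁V₁/(RT₁) = 372×49.8/(8.314×261) = 8.54 mol.
Polytropic n=1.5: T₂ = T₁(V₁/V₂)^(n−1) = 261×(1.88)^0.50 = 358 K; P₂ = P₁(V₁/V₂)^n = 959 kPa.
For an ideal gas ΔU = nCvΔT with Cv = (3/2)R = 12.5 J/(mol·K).
ΔU = 8.54×12.5×(358−261) = 10300 J.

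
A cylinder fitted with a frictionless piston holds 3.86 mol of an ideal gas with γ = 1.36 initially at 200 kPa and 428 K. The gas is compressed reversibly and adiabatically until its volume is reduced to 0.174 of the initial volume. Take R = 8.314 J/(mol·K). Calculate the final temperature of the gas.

V₁ = nRT₁/P₁ = 3.86×8.314×428/200 = 68.7 L.
Adiabatic: TV^(γ−1) = const ⇒ T₂ = 428×(5.75)^0.360 = 803 K; PV^γ = const ⇒ P₂ = 2160 kPa.

803 K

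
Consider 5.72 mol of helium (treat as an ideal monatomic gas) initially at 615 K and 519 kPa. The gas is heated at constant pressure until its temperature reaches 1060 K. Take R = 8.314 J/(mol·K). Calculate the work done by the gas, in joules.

V₁ = nRT₁/P₁ = 5.72×8.314×615/519 = 56.4 L.
Isobaric: P stays 519 kPa; V/T = const ⇒ T₂ = 1060 K, V₂ = 97.1 L.
W = PΔV = 519×(97.1−56.4) kPa·L = 21200 J.

21200 J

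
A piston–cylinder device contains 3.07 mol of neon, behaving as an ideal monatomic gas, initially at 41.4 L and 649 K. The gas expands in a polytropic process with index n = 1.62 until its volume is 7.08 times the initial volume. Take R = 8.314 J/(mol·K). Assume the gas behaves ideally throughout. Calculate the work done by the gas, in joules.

18800 J

P₁ = nRT₁/V₁ = 3.07×8.314×649/41.4 = 400 kPa.
Polytropic n=1.62: T₂ = T₁(V₁/V₂)^(n−1) = 649×(0.141)^0.62 = 193 K; P₂ = P₁(V₁/V₂)^n = 16.8 kPa.
W = (P₁V₁−P₂V₂)/(n−1) = (400×41.4−16.8×293)/0.62 = 18800 J.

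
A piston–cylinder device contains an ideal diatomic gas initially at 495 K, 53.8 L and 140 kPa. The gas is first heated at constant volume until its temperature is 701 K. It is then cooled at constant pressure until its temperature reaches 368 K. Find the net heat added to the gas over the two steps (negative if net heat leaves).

n = P₁V₁/(RT₁) = 140×53.8/(8.314×495) = 1.83 mol.
Step 1 — Isochoric: V stays 53.8 L; P/T = const ⇒ T₂ = 701 K, P₂ = 198 kPa.
W = 0 (no volume change).
ΔU = nCvΔT = 1.83×20.8×(701−495) = 7840 J.
Q = ΔU = 7840 J.
State after step 1: P = 198 kPa, V = 53.8 L, T = 701 K.
Step 2 — Isobaric: P stays 198 kPa; V/T = const ⇒ T₂ = 368 K, V₂ = 28.2 L.
W = PΔV = 198×(28.2−53.8) kPa·L = -5070 J.
ΔU = nCvΔT = 1.83×20.8×(368−701) = -12700 J.
Q = ΔU + W = nCpΔT = -17700 J.
Net over both steps: W = -5070 J, Q = -9900 J, ΔU = -4830 J.

-9900 J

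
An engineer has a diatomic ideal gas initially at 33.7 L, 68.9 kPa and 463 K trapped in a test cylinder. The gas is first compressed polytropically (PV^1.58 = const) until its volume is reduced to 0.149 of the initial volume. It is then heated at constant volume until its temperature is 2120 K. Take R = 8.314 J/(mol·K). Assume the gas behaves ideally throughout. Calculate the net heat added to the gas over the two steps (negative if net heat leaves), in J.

n = P₁V₁/(RT₁) = 68.9×33.7/(8.314×463) = 0.603 mol.
Step 1 — Polytropic n=1.58: T₂ = T₁(V₁/V₂)^(n−1) = 463×(6.71)^0.58 = 1400 K; P₂ = P₁(V₁/V₂)^n = 1400 kPa.
W = (P₁V₁−P₂V₂)/(n−1) = (68.9×33.7−1400×5.02)/0.58 = -8070 J.
ΔU = nCvΔT = 0.603×20.8×(1400−463) = 11700 J.
Q = ΔU + W = 3630 J.
State after step 1: P = 1400 kPa, V = 5.02 L, T = 1400 K.
Step 2 — Isochoric: V stays 5.02 L; P/T = const ⇒ T₂ = 2120 K, P₂ = 2120 kPa.
W = 0 (no volume change).
ΔU = nCvΔT = 0.603×20.8×(2120−1400) = 9070 J.
Q = ΔU = 9070 J.
Net over both steps: W = -8070 J, Q = 12700 J, ΔU = 20800 J.

12700 J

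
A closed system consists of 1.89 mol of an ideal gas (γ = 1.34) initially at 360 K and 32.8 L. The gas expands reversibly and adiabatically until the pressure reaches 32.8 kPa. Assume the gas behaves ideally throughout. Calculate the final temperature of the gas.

P₁ = nRT₁/V₁ = 1.89×8.314×360/32.8 = 172 kPa.
Adiabatic: T₂/T₁ = (P₂/P₁)^((γ−1)/γ) ⇒ T₂ = 360×(0.190)^0.254 = 236 K; V₂ = 113 L.

236 K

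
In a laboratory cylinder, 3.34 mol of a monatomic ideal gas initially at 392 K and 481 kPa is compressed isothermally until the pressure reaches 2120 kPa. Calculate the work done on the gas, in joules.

V₁ = nRT₁/P₁ = 3.34×8.314×392/481 = 22.6 L.
Isothermal: T stays 392 K; PV = const ⇒ V₂ = 5.13 L, P₂ = 2120 kPa.
W = nRT ln(V₂/V₁) = 3.34×8.314×392×ln(0.227) = -16100 J.
Work done on the gas = −W_by = 16100 J.

16100 J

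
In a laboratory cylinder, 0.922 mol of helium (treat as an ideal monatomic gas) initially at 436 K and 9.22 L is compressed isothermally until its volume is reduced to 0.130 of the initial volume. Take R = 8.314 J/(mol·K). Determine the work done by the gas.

-6820 J

P₁ = nRT₁/V₁ = 0.922×8.314×436/9.22 = 362 kPa.
Isothermal: T stays 436 K; PV = const ⇒ V₂ = 1.20 L, P₂ = 2790 kPa.
W = nRT ln(V₂/V₁) = 0.922×8.314×436×ln(0.130) = -6820 J.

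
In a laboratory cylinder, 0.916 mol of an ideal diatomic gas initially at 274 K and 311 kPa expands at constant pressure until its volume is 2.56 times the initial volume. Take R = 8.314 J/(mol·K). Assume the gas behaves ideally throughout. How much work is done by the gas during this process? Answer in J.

3260 J

V₁ = nRT₁/P₁ = 0.916×8.314×274/311 = 6.71 L.
Isobaric: P stays 311 kPa; V/T = const ⇒ T₂ = 701 K, V₂ = 17.2 L.
W = PΔV = 311×(17.2−6.71) kPa·L = 3260 J.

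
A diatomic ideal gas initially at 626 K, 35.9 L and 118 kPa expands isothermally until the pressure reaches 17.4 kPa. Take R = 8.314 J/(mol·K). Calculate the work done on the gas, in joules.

-8110 J

n = P₁V₁/(RT₁) = 118×35.9/(8.314×626) = 0.814 mol.
Isothermal: T stays 626 K; PV = const ⇒ V₂ = 243 L, P₂ = 17.4 kPa.
W = nRT ln(V₂/V₁) = 0.814×8.314×626×ln(6.78) = 8110 J.
Work done on the gas = −W_by = -8110 J.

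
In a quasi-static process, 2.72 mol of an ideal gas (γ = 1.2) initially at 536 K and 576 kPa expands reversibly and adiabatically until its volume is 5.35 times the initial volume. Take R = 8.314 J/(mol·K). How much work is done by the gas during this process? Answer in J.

17300 J

V₁ = nRT₁/P₁ = 2.72×8.314×536/576 = 21.0 L.
Adiabatic: TV^(γ−1) = const ⇒ T₂ = 536×(0.187)^0.200 = 383 K; PV^γ = const ⇒ P₂ = 77.0 kPa.
ΔU = nCvΔT = 2.72×41.6×(383−536) = -17300 J.
Q = 0 for an adiabatic process, so W = −ΔU = 17300 J.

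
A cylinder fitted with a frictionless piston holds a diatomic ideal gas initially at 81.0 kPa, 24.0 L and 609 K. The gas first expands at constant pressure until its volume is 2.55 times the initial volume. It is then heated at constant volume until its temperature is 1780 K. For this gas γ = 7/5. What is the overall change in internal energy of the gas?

n = P₁V₁/(RT₁) = 81.0×24.0/(8.314×609) = 0.384 mol.
Step 1 — Isobaric: P stays 81.0 kPa; V/T = const ⇒ T₂ = 1550 K, V₂ = 61.2 L.
W = PΔV = 81.0×(61.2−24.0) kPa·L = 3010 J.
ΔU = nCvΔT = 0.384×20.8×(1550−609) = 7530 J.
Q = ΔU + W = nCpΔT = 10500 J.
State after step 1: P = 81.0 kPa, V = 61.2 L, T = 1550 K.
Step 2 — Isochoric: V stays 61.2 L; P/T = const ⇒ T₂ = 1780 K, P₂ = 92.8 kPa.
W = 0 (no volume change).
ΔU = nCvΔT = 0.384×20.8×(1780−1550) = 1810 J.
Q = ΔU = 1810 J.
Net over both steps: W = 3010 J, Q = 12400 J, ΔU = 9340 J.

9340 J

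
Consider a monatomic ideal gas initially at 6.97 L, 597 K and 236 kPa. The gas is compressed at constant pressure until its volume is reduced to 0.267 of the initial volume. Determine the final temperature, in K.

Isobaric: P stays 236 kPa; V/T = const ⇒ T₂ = 159 K, V₂ = 1.86 L.

159 K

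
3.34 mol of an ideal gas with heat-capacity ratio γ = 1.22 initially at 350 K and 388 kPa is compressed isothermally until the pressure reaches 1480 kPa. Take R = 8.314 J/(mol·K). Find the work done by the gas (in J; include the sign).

V₁ = nRT₁/P₁ = 3.34×8.314×350/388 = 25.0 L.
Isothermal: T stays 350 K; PV = const ⇒ V₂ = 6.57 L, P₂ = 1480 kPa.
W = nRT ln(V₂/V₁) = 3.34×8.314×350×ln(0.262) = -13000 J.

-13000 J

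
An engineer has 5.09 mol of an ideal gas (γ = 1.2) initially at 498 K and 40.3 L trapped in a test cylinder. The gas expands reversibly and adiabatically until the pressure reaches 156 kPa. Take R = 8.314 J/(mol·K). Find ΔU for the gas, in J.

-19200 J

P₁ = nRT₁/V₁ = 5.09×8.314×498/40.3 = 523 kPa.
Adiabatic: T₂/T₁ = (P₂/P₁)^((γ−1)/γ) ⇒ T₂ = 498×(0.298)^0.167 = 407 K; V₂ = 110 L.
For an ideal gas ΔU = nCvΔT with Cv = R/(γ−1) = 41.6 J/(mol·K).
ΔU = 5.09×41.6×(407−498) = -19200 J.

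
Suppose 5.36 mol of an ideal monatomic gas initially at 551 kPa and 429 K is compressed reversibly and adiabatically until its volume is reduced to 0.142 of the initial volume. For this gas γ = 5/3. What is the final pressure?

V₁ = nRT₁/P₁ = 5.36×8.314×429/551 = 34.7 L.
Adiabatic: TV^(γ−1) = const ⇒ T₂ = 429×(7.04)^0.667 = 1580 K; PV^γ = const ⇒ P₂ = 14300 kPa.

14300 kPa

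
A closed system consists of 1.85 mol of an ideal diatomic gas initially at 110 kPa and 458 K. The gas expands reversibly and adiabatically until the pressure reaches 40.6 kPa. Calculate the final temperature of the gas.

345 K

V₁ = nRT₁/P₁ = 1.85×8.314×458/110 = 64.0 L.
Adiabatic: T₂/T₁ = (P₂/P₁)^((γ−1)/γ) ⇒ T₂ = 458×(0.369)^0.286 = 345 K; V₂ = 131 L.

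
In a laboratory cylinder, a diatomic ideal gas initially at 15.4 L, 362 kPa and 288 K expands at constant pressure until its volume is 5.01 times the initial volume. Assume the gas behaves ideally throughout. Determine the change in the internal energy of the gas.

55900 J

n = P₁V₁/(RT₁) = 362×15.4/(8.314×288) = 2.33 mol.
Isobaric: P stays 362 kPa; V/T = const ⇒ T₂ = 1440 K, V₂ = 77.2 L.
For an ideal gas ΔU = nCvΔT with Cv = (5/2)R = 20.8 J/(mol·K).
ΔU = 2.33×20.8×(1440−288) = 55900 J.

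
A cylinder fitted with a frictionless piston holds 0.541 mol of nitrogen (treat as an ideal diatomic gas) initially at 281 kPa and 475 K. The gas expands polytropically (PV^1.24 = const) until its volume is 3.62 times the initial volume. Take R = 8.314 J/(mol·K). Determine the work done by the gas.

2360 J

V₁ = nRT₁/P₁ = 0.541×8.314×475/281 = 7.60 L.
Polytropic n=1.24: T₂ = T₁(V₁/V₂)^(n−1) = 475×(0.276)^0.24 = 349 K; P₂ = P₁(V₁/V₂)^n = 57.0 kPa.
W = (P₁V₁−P₂V₂)/(n−1) = (281×7.60−57.0×27.5)/0.24 = 2360 J.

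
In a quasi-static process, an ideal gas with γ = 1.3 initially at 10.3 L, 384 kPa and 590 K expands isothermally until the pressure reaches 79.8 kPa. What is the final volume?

Isothermal: T stays 590 K; PV = const ⇒ V₂ = 49.6 L, P₂ = 79.8 kPa.

49.6 L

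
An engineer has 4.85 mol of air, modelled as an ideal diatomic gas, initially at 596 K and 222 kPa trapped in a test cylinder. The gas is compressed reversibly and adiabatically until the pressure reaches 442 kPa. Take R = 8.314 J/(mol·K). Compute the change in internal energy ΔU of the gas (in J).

13100 J

V₁ = nRT₁/P₁ = 4.85×8.314×596/222 = 108 L.
Adiabatic: T₂/T₁ = (P₂/P₁)^((γ−1)/γ) ⇒ T₂ = 596×(1.99)^0.286 = 726 K; V₂ = 66.2 L.
For an ideal gas ΔU = nCvΔT with Cv = (5/2)R = 20.8 J/(mol·K).
ΔU = 4.85×20.8×(726−596) = 13100 J.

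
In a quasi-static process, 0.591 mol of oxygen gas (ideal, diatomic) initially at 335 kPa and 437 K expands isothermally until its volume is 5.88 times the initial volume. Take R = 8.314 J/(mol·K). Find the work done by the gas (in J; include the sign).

V₁ = nRT₁/P₁ = 0.591×8.314×437/335 = 6.41 L.
Isothermal: T stays 437 K; PV = const ⇒ V₂ = 37.7 L, P₂ = 57.0 kPa.
W = nRT ln(V₂/V₁) = 0.591×8.314×437×ln(5.88) = 3800 J.

3800 J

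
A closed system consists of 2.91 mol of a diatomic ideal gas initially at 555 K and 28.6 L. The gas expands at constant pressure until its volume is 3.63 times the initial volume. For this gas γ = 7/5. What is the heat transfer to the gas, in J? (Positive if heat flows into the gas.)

124000 J

P₁ = nRT₁/V₁ = 2.91×8.314×555/28.6 = 469 kPa.
Isobaric: P stays 469 kPa; V/T = const ⇒ T₂ = 2010 K, V₂ = 104 L.
W = PΔV = 469×(104−28.6) kPa·L = 35300 J.
ΔU = nCvΔT = 2.91×20.8×(2010−555) = 88300 J.
Q = ΔU + W = nCpΔT = 124000 J.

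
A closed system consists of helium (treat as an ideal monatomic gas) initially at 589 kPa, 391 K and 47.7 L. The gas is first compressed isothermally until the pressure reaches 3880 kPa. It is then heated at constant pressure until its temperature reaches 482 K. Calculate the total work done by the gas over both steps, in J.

-46400 J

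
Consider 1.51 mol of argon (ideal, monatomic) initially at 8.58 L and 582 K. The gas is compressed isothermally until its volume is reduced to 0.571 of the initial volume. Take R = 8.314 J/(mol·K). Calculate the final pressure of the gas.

1490 kPa

P₁ = nRT₁/V₁ = 1.51×8.314×582/8.58 = 852 kPa.
Isothermal: T stays 582 K; PV = const ⇒ V₂ = 4.90 L, P₂ = 1490 kPa.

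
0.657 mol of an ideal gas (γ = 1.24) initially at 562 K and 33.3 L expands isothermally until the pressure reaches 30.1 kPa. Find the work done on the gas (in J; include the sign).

P₁ = nRT₁/V₁ = 0.657×8.314×562/33.3 = 92.2 kPa.
Isothermal: T stays 562 K; PV = const ⇒ V₂ = 102 L, P₂ = 30.1 kPa.
W = nRT ln(V₂/V₁) = 0.657×8.314×562×ln(3.06) = 3440 J.
Work done on the gas = −W_by = -3440 J.

-3440 J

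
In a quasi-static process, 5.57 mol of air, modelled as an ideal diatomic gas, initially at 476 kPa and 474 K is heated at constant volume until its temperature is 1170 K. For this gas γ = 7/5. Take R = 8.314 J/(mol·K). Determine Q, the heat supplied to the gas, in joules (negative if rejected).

V₁ = nRT₁/P₁ = 5.57×8.314×474/476 = 46.1 L.
Isochoric: V stays 46.1 L; P/T = const ⇒ T₂ = 1170 K, P₂ = 1170 kPa.
W = 0 (no volume change).
ΔU = nCvΔT = 5.57×20.8×(1170−474) = 80600 J.
Q = ΔU = 80600 J.

80600 J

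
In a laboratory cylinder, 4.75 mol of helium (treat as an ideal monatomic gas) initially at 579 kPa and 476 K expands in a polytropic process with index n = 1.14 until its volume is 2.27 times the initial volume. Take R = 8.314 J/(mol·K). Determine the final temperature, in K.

V₁ = nRT₁/P₁ = 4.75×8.314×476/579 = 32.5 L.
Polytropic n=1.14: T₂ = T₁(V₁/V₂)^(n−1) = 476×(0.441)^0.14 = 424 K; P₂ = P₁(V₁/V₂)^n = 227 kPa.

424 K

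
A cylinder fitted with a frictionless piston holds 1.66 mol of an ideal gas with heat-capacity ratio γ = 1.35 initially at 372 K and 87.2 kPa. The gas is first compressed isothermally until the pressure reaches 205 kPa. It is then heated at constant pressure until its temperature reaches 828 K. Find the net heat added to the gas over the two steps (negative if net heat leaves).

19900 J

V₁ = nRT₁/P₁ = 1.66×8.314×372/87.2 = 58.9 L.
Step 1 — Isothermal: T stays 372 K; PV = const ⇒ V₂ = 25.0 L, P₂ = 205 kPa.
ΔU = 0 (ideal gas, T constant).
W = nRT ln(V₂/V₁) = 1.66×8.314×372×ln(0.425) = -4390 J.
Q = ΔU + W = -4390 J.
State after step 1: P = 205 kPa, V = 25.0 L, T = 372 K.
Step 2 — Isobaric: P stays 205 kPa; V/T = const ⇒ T₂ = 828 K, V₂ = 55.7 L.
W = PΔV = 205×(55.7−25.0) kPa·L = 6290 J.
ΔU = nCvΔT = 1.66×23.8×(828−372) = 18000 J.
Q = ΔU + W = nCpΔT = 24300 J.
Net over both steps: W = 1900 J, Q = 19900 J, ΔU = 18000 J.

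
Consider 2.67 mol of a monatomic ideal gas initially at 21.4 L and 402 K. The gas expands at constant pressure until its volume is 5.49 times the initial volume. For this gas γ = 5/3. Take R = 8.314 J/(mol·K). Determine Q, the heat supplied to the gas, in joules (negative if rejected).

100000 J

P₁ = nRT₁/V₁ = 2.67×8.314×402/21.4 = 417 kPa.
Isobaric: P stays 417 kPa; V/T = const ⇒ T₂ = 2210 K, V₂ = 117 L.
W = PΔV = 417×(117−21.4) kPa·L = 40100 J.
ΔU = nCvΔT = 2.67×12.5×(2210−402) = 60100 J.
Q = ΔU + W = nCpΔT = 100000 J.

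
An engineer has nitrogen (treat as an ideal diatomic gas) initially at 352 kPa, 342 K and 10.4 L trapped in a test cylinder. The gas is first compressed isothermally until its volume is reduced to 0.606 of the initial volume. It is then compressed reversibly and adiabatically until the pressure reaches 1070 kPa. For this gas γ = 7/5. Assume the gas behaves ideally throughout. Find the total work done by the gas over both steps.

-3580 J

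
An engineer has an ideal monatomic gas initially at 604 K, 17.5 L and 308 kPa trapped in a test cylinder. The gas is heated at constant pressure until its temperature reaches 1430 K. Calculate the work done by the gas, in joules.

7370 J

n = P₁V₁/(RT₁) = 308×17.5/(8.314×604) = 1.07 mol.
Isobaric: P stays 308 kPa; V/T = const ⇒ T₂ = 1430 K, V₂ = 41.4 L.
W = PΔV = 308×(41.4−17.5) kPa·L = 7370 J.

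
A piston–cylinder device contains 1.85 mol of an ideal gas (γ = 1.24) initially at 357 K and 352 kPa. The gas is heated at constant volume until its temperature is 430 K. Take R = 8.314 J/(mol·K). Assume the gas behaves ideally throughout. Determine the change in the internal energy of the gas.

V₁ = nRT₁/P₁ = 1.85×8.314×357/352 = 15.6 L.
Isochoric: V stays 15.6 L; P/T = const ⇒ T₂ = 430 K, P₂ = 424 kPa.
For an ideal gas ΔU = nCvΔT with Cv = R/(γ−1) = 34.6 J/(mol·K).
ΔU = 1.85×34.6×(430−357) = 4680 J.

4680 J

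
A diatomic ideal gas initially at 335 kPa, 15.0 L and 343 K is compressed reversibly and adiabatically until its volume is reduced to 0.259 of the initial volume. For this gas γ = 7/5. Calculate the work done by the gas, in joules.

-9000 J

n = P₁V₁/(RT₁) = 335×15.0/(8.314×343) = 1.76 mol.
Adiabatic: TV^(γ−1) = const ⇒ T₂ = 343×(3.86)^0.400 = 589 K; PV^γ = const ⇒ P₂ = 2220 kPa.
ΔU = nCvΔT = 1.76×20.8×(589−343) = 9000 J.
Q = 0 for an adiabatic process, so W = −ΔU = -9000 J.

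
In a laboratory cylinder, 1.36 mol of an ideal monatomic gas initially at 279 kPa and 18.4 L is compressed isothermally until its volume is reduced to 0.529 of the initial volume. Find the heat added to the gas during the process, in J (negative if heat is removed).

-3270 J

T₁ = P₁V₁/(nR) = 279×18.4/(1.36×8.314) = 454 K.
Isothermal: T stays 454 K; PV = const ⇒ V₂ = 9.73 L, P₂ = 527 kPa.
ΔU = 0 (ideal gas, T constant).
W = nRT ln(V₂/V₁) = 1.36×8.314×454×ln(0.529) = -3270 J.
Q = ΔU + W = -3270 J.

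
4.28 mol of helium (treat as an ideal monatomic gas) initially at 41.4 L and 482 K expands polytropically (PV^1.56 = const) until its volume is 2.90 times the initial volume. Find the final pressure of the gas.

P₁ = nRT₁/V₁ = 4.28×8.314×482/41.4 = 414 kPa.
Polytropic n=1.56: T₂ = T₁(V₁/V₂)^(n−1) = 482×(0.345)^0.56 = 266 K; P₂ = P₁(V₁/V₂)^n = 78.7 kPa.

78.7 kPa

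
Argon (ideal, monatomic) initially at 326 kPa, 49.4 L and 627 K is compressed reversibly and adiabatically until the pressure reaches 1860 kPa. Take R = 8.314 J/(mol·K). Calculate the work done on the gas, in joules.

24300 J

n = P₁V₁/(RT₁) = 326×49.4/(8.314×627) = 3.09 mol.
Adiabatic: T₂/T₁ = (P₂/P₁)^((γ−1)/γ) ⇒ T₂ = 627×(5.71)^0.400 = 1260 K; V₂ = 17.4 L.
ΔU = nCvΔT = 3.09×12.5×(1260−627) = 24300 J.
Q = 0 for an adiabatic process, so W = −ΔU = -24300 J.
Work done on the gas = −W_by = 24300 J.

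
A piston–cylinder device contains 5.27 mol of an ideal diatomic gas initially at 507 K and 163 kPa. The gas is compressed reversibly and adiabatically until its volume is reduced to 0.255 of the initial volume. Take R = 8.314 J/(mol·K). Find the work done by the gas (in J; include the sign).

V₁ = nRT₁/P₁ = 5.27×8.314×507/163 = 136 L.
Adiabatic: TV^(γ−1) = const ⇒ T₂ = 507×(3.92)^0.400 = 876 K; PV^γ = const ⇒ P₂ = 1100 kPa.
ΔU = nCvΔT = 5.27×20.8×(876−507) = 40400 J.
Q = 0 for an adiabatic process, so W = −ΔU = -40400 J.

-40400 J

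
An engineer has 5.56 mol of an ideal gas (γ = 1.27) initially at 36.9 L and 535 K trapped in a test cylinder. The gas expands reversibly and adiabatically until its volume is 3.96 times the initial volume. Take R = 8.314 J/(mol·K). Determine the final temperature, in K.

369 K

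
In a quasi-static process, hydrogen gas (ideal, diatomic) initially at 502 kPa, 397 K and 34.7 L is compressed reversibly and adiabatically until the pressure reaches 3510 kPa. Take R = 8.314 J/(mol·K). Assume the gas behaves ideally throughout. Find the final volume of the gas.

8.65 L

Adiabatic: T₂/T₁ = (P₂/P₁)^((γ−1)/γ) ⇒ T₂ = 397×(6.99)^0.286 = 692 K; V₂ = 8.65 L.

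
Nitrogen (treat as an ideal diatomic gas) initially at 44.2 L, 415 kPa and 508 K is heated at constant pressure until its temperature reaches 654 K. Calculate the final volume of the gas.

56.9 L

Isobaric: P stays 415 kPa; V/T = const ⇒ T₂ = 654 K, V₂ = 56.9 L.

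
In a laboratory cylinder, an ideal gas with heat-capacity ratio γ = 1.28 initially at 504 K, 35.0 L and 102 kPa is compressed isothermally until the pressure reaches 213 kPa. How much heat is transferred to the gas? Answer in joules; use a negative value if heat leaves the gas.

-2630 J

n = P₁V₁/(RT₁) = 102×35.0/(8.314×504) = 0.852 mol.
Isothermal: T stays 504 K; PV = const ⇒ V₂ = 16.8 L, P₂ = 213 kPa.
ΔU = 0 (ideal gas, T constant).
W = nRT ln(V₂/V₁) = 0.852×8.314×504×ln(0.479) = -2630 J.
Q = ΔU + W = -2630 J.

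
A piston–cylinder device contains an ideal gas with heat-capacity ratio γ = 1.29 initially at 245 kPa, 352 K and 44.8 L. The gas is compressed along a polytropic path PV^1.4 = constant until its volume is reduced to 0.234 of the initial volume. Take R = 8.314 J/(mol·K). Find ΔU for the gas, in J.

29800 J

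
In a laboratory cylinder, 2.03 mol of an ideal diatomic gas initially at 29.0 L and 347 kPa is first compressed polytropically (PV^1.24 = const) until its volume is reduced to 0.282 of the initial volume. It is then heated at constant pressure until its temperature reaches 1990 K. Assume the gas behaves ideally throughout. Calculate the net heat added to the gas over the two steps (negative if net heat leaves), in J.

63900 J

T₁ = P₁V₁/(nR) = 347×29.0/(2.03×8.314) = 596 K.
Step 1 — Polytropic n=1.24: T₂ = T₁(V₁/V₂)^(n−1) = 596×(3.55)^0.24 = 808 K; P₂ = P₁(V₁/V₂)^n = 1670 kPa.
W = (P₁V₁−P₂V₂)/(n−1) = (347×29.0−1670×8.18)/0.24 = -14900 J.
ΔU = nCvΔT = 2.03×20.8×(808−596) = 8930 J.
Q = ΔU + W = -5950 J.
State after step 1: P = 1670 kPa, V = 8.18 L, T = 808 K.
Step 2 — Isobaric: P stays 1670 kPa; V/T = const ⇒ T₂ = 1990 K, V₂ = 20.1 L.
W = PΔV = 1670×(20.1−8.18) kPa·L = 20000 J.
ΔU = nCvΔT = 2.03×20.8×(1990−808) = 49900 J.
Q = ΔU + W = nCpΔT = 69800 J.
Net over both steps: W = 5070 J, Q = 63900 J, ΔU = 58800 J.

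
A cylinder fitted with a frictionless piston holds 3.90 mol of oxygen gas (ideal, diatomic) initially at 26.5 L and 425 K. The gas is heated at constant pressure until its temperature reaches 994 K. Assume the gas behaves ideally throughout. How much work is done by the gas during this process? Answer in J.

P₁ = nRT₁/V₁ = 3.90×8.314×425/26.5 = 520 kPa.
Isobaric: P stays 520 kPa; V/T = const ⇒ T₂ = 994 K, V₂ = 62.0 L.
W = PΔV = 520×(62.0−26.5) kPa·L = 18400 J.

18400 J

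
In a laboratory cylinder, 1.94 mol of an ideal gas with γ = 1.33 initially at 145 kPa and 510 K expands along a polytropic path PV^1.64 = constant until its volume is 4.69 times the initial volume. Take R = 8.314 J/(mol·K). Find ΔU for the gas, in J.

V₁ = nRT₁/P₁ = 1.94×8.314×510/145 = 56.7 L.
Polytropic n=1.64: T₂ = T₁(V₁/V₂)^(n−1) = 510×(0.213)^0.64 = 190 K; P₂ = P₁(V₁/V₂)^n = 11.5 kPa.
For an ideal gas ΔU = nCvΔT with Cv = R/(γ−1) = 25.2 J/(mol·K).
ΔU = 1.94×25.2×(190−510) = -15700 J.

-15700 J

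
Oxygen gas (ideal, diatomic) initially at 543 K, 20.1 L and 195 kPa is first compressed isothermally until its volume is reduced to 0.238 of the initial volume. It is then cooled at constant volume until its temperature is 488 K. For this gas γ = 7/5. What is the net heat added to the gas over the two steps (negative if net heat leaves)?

n = P₁V₁/(RT₁) = 195×20.1/(8.314×543) = 0.868 mol.
Step 1 — Isothermal: T stays 543 K; PV = const ⇒ V₂ = 4.78 L, P₂ = 819 kPa.
ΔU = 0 (ideal gas, T constant).
W = nRT ln(V₂/V₁) = 0.868×8.314×543×ln(0.238) = -5630 J.
Q = ΔU + W = -5630 J.
State after step 1: P = 819 kPa, V = 4.78 L, T = 543 K.
Step 2 — Isochoric: V stays 4.78 L; P/T = const ⇒ T₂ = 488 K, P₂ = 736 kPa.
W = 0 (no volume change).
ΔU = nCvΔT = 0.868×20.8×(488−543) = -993 J.
Q = ΔU = -993 J.
Net over both steps: W = -5630 J, Q = -6620 J, ΔU = -993 J.

-6620 J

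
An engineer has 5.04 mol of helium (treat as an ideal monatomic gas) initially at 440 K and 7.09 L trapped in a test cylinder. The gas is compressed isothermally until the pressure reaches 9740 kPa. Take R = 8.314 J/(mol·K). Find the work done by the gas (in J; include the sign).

P₁ = nRT₁/V₁ = 5.04×8.314×440/7.09 = 2600 kPa.
Isothermal: T stays 440 K; PV = const ⇒ V₂ = 1.89 L, P₂ = 9740 kPa.
W = nRT ln(V₂/V₁) = 5.04×8.314×440×ln(0.267) = -24300 J.

-24300 J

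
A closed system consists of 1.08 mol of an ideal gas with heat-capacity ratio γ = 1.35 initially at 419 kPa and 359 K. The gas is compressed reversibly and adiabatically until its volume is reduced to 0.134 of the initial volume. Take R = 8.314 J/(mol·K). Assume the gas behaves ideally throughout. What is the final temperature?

725 K

V₁ = nRT₁/P₁ = 1.08×8.314×359/419 = 7.69 L.
Adiabatic: TV^(γ−1) = const ⇒ T₂ = 359×(7.46)^0.350 = 725 K; PV^γ = const ⇒ P₂ = 6320 kPa.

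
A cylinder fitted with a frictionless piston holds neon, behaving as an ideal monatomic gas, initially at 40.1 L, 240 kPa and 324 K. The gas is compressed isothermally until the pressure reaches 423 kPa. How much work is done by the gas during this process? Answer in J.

n = P₁V₁/(RT₁) = 240×40.1/(8.314×324) = 3.57 mol.
Isothermal: T stays 324 K; PV = const ⇒ V₂ = 22.8 L, P₂ = 423 kPa.
W = nRT ln(V₂/V₁) = 3.57×8.314×324×ln(0.567) = -5450 J.

-5450 J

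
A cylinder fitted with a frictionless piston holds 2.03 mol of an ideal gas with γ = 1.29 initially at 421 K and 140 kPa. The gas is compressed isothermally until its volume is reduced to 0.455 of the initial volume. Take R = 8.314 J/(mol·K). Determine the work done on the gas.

5600 J

V₁ = nRT₁/P₁ = 2.03×8.314×421/140 = 50.8 L.
Isothermal: T stays 421 K; PV = const ⇒ V₂ = 23.1 L, P₂ = 308 kPa.
W = nRT ln(V₂/V₁) = 2.03×8.314×421×ln(0.455) = -5600 J.
Work done on the gas = −W_by = 5600 J.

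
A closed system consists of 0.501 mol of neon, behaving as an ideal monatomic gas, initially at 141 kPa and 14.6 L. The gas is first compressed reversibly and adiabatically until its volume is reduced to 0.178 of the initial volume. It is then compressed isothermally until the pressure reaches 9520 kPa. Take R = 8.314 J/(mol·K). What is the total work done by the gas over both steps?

-15400 J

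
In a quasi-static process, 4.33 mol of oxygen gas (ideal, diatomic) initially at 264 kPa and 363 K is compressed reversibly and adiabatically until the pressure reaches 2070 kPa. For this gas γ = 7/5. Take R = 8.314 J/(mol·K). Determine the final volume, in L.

11.4 L

V₁ = nRT₁/P₁ = 4.33×8.314×363/264 = 49.5 L.
Adiabatic: T₂/T₁ = (P₂/P₁)^((γ−1)/γ) ⇒ T₂ = 363×(7.84)^0.286 = 654 K; V₂ = 11.4 L.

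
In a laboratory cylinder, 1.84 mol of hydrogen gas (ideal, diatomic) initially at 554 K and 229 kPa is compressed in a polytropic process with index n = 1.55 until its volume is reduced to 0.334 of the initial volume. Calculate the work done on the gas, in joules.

V₁ = nRT₁/P₁ = 1.84×8.314×554/229 = 37.0 L.
Polytropic n=1.55: T₂ = T₁(V₁/V₂)^(n−1) = 554×(2.99)^0.55 = 1010 K; P₂ = P₁(V₁/V₂)^n = 1250 kPa.
W = (P₁V₁−P₂V₂)/(n−1) = (229×37.0−1250×12.4)/0.55 = -12800 J.
Work done on the gas = −W_by = 12800 J.

12800 J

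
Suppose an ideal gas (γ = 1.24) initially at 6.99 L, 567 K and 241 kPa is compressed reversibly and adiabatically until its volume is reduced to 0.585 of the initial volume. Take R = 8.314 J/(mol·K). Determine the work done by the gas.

n = P₁V₁/(RT₁) = 241×6.99/(8.314×567) = 0.357 mol.
Adiabatic: TV^(γ−1) = const ⇒ T₂ = 567×(1.71)^0.240 = 645 K; PV^γ = const ⇒ P₂ = 469 kPa.
ΔU = nCvΔT = 0.357×34.6×(645−567) = 964 J.
Q = 0 for an adiabatic process, so W = −ΔU = -964 J.

-964 J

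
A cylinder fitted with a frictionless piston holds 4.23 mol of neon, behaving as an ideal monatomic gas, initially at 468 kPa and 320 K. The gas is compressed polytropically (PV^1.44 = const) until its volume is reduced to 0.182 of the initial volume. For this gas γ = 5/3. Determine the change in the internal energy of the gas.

V₁ = nRT₁/P₁ = 4.23×8.314×320/468 = 24.0 L.
Polytropic n=1.44: T₂ = T₁(V₁/V₂)^(n−1) = 320×(5.49)^0.44 = 677 K; P₂ = P₁(V₁/V₂)^n = 5440 kPa.
For an ideal gas ΔU = nCvΔT with Cv = (3/2)R = 12.5 J/(mol·K).
ΔU = 4.23×12.5×(677−320) = 18800 J.

18800 J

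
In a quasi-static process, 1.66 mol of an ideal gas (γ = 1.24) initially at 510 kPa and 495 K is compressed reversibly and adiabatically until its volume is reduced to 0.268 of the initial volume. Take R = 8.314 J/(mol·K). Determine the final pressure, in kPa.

V₁ = nRT₁/P₁ = 1.66×8.314×495/510 = 13.4 L.
Adiabatic: TV^(γ−1) = const ⇒ T₂ = 495×(3.73)^0.240 = 679 K; PV^γ = const ⇒ P₂ = 2610 kPa.

2610 kPa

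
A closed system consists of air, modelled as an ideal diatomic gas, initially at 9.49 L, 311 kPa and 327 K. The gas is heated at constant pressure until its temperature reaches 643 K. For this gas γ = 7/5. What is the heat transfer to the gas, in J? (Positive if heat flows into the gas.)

9980 J

n = P₁V₁/(RT₁) = 311×9.49/(8.314×327) = 1.09 mol.
Isobaric: P stays 311 kPa; V/T = const ⇒ T₂ = 643 K, V₂ = 18.7 L.
W = PΔV = 311×(18.7−9.49) kPa·L = 2850 J.
ΔU = nCvΔT = 1.09×20.8×(643−327) = 7130 J.
Q = ΔU + W = nCpΔT = 9980 J.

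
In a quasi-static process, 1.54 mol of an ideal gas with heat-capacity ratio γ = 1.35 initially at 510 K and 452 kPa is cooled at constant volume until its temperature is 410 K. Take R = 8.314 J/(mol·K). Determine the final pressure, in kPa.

363 kPa

V₁ = nRT₁/P₁ = 1.54×8.314×510/452 = 14.4 L.
Isochoric: V stays 14.4 L; P/T = const ⇒ T₂ = 410 K, P₂ = 363 kPa.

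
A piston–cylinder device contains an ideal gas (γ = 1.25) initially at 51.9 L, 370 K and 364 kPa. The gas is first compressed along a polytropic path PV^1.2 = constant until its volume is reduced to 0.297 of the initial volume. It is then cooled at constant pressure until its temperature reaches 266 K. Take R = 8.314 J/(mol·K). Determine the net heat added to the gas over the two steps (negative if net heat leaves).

-57700 J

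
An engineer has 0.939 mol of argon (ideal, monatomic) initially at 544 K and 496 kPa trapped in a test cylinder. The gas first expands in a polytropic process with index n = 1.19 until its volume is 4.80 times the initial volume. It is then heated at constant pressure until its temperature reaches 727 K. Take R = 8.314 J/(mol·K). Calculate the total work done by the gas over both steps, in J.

8280 J

V₁ = nRT₁/P₁ = 0.939×8.314×544/496 = 8.56 L.
Step 1 — Polytropic n=1.19: T₂ = T₁(V₁/V₂)^(n−1) = 544×(0.208)^0.19 = 404 K; P₂ = P₁(V₁/V₂)^n = 76.7 kPa.
W = (P₁V₁−P₂V₂)/(n−1) = (496×8.56−76.7×41.1)/0.19 = 5760 J.
ΔU = nCvΔT = 0.939×12.5×(404−544) = -1640 J.
Q = ΔU + W = 4120 J.
State after step 1: P = 76.7 kPa, V = 41.1 L, T = 404 K.
Step 2 — Isobaric: P stays 76.7 kPa; V/T = const ⇒ T₂ = 727 K, V₂ = 74.0 L.
W = PΔV = 76.7×(74.0−41.1) kPa·L = 2520 J.
ΔU = nCvΔT = 0.939×12.5×(727−404) = 3780 J.
Q = ΔU + W = nCpΔT = 6310 J.
Net over both steps: W = 8280 J, Q = 10400 J, ΔU = 2140 J.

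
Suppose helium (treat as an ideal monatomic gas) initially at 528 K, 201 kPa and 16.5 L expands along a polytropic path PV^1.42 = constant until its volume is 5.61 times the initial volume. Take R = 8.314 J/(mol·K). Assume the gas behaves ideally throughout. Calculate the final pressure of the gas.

Polytropic n=1.42: T₂ = T₁(V₁/V₂)^(n−1) = 528×(0.178)^0.42 = 256 K; P₂ = P₁(V₁/V₂)^n = 17.4 kPa.

17.4 kPa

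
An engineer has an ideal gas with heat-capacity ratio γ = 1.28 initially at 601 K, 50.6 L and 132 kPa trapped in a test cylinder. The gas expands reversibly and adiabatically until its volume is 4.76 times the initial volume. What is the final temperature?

388 K

Adiabatic: TV^(γ−1) = const ⇒ T₂ = 601×(0.210)^0.280 = 388 K; PV^γ = const ⇒ P₂ = 17.9 kPa.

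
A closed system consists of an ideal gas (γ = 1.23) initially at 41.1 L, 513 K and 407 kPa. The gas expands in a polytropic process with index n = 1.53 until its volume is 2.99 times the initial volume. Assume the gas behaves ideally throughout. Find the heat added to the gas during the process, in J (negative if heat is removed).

-18100 J

n = P₁V₁/(RT₁) = 407×41.1/(8.314×513) = 3.92 mol.
Polytropic n=1.53: T₂ = T₁(V₁/V₂)^(n−1) = 513×(0.334)^0.53 = 287 K; P₂ = P₁(V₁/V₂)^n = 76.2 kPa.
W = (P₁V₁−P₂V₂)/(n−1) = (407×41.1−76.2×123)/0.53 = 13900 J.
ΔU = nCvΔT = 3.92×36.1×(287−513) = -32000 J.
Q = ΔU + W = -18100 J.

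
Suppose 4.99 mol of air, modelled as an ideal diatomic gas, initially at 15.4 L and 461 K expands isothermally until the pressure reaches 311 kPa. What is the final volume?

61.5 L

P₁ = nRT₁/V₁ = 4.99×8.314×461/15.4 = 1240 kPa.
Isothermal: T stays 461 K; PV = const ⇒ V₂ = 61.5 L, P₂ = 311 kPa.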